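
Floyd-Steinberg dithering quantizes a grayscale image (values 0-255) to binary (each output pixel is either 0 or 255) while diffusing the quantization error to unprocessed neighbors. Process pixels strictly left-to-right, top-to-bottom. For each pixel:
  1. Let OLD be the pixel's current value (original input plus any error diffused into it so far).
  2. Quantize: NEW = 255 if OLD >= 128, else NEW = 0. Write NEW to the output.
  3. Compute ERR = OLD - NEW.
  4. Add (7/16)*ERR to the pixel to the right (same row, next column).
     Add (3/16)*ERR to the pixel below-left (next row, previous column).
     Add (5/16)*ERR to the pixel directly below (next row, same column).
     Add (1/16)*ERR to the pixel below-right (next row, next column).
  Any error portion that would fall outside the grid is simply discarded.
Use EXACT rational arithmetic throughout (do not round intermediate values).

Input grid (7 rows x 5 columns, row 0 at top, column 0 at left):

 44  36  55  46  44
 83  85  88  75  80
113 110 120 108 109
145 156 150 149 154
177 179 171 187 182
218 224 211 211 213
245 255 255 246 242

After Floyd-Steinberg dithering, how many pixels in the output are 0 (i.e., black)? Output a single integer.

Answer: 14

Derivation:
(0,0): OLD=44 → NEW=0, ERR=44
(0,1): OLD=221/4 → NEW=0, ERR=221/4
(0,2): OLD=5067/64 → NEW=0, ERR=5067/64
(0,3): OLD=82573/1024 → NEW=0, ERR=82573/1024
(0,4): OLD=1298907/16384 → NEW=0, ERR=1298907/16384
(1,0): OLD=6855/64 → NEW=0, ERR=6855/64
(1,1): OLD=85361/512 → NEW=255, ERR=-45199/512
(1,2): OLD=1518661/16384 → NEW=0, ERR=1518661/16384
(1,3): OLD=10522785/65536 → NEW=255, ERR=-6188895/65536
(1,4): OLD=71826627/1048576 → NEW=0, ERR=71826627/1048576
(2,0): OLD=1064299/8192 → NEW=255, ERR=-1024661/8192
(2,1): OLD=13569609/262144 → NEW=0, ERR=13569609/262144
(2,2): OLD=622387995/4194304 → NEW=255, ERR=-447159525/4194304
(2,3): OLD=3387890977/67108864 → NEW=0, ERR=3387890977/67108864
(2,4): OLD=157400187815/1073741824 → NEW=255, ERR=-116403977305/1073741824
(3,0): OLD=484937147/4194304 → NEW=0, ERR=484937147/4194304
(3,1): OLD=6541503263/33554432 → NEW=255, ERR=-2014876897/33554432
(3,2): OLD=110717727877/1073741824 → NEW=0, ERR=110717727877/1073741824
(3,3): OLD=392771388925/2147483648 → NEW=255, ERR=-154836941315/2147483648
(3,4): OLD=3151913857681/34359738368 → NEW=0, ERR=3151913857681/34359738368
(4,0): OLD=108379006613/536870912 → NEW=255, ERR=-28523075947/536870912
(4,1): OLD=2809790310421/17179869184 → NEW=255, ERR=-1571076331499/17179869184
(4,2): OLD=40116302434267/274877906944 → NEW=255, ERR=-29977563836453/274877906944
(4,3): OLD=617485779200533/4398046511104 → NEW=255, ERR=-504016081130987/4398046511104
(4,4): OLD=10979117685520659/70368744177664 → NEW=255, ERR=-6964912079783661/70368744177664
(5,0): OLD=50646462567775/274877906944 → NEW=255, ERR=-19447403702945/274877906944
(5,1): OLD=309403989826269/2199023255552 → NEW=255, ERR=-251346940339491/2199023255552
(5,2): OLD=7016498965561285/70368744177664 → NEW=0, ERR=7016498965561285/70368744177664
(5,3): OLD=54447523507690187/281474976710656 → NEW=255, ERR=-17328595553527093/281474976710656
(5,4): OLD=666411280967169609/4503599627370496 → NEW=255, ERR=-482006624012306871/4503599627370496
(6,0): OLD=7088234192627567/35184372088832 → NEW=255, ERR=-1883780690024593/35184372088832
(6,1): OLD=236586997678936193/1125899906842624 → NEW=255, ERR=-50517478565932927/1125899906842624
(6,2): OLD=4464736407105133723/18014398509481984 → NEW=255, ERR=-128935212812772197/18014398509481984
(6,3): OLD=60469119713539020393/288230376151711744 → NEW=255, ERR=-13029626205147474327/288230376151711744
(6,4): OLD=852834031492645610527/4611686018427387904 → NEW=255, ERR=-323145903206338304993/4611686018427387904
Output grid:
  Row 0: .....  (5 black, running=5)
  Row 1: .#.#.  (3 black, running=8)
  Row 2: #.#.#  (2 black, running=10)
  Row 3: .#.#.  (3 black, running=13)
  Row 4: #####  (0 black, running=13)
  Row 5: ##.##  (1 black, running=14)
  Row 6: #####  (0 black, running=14)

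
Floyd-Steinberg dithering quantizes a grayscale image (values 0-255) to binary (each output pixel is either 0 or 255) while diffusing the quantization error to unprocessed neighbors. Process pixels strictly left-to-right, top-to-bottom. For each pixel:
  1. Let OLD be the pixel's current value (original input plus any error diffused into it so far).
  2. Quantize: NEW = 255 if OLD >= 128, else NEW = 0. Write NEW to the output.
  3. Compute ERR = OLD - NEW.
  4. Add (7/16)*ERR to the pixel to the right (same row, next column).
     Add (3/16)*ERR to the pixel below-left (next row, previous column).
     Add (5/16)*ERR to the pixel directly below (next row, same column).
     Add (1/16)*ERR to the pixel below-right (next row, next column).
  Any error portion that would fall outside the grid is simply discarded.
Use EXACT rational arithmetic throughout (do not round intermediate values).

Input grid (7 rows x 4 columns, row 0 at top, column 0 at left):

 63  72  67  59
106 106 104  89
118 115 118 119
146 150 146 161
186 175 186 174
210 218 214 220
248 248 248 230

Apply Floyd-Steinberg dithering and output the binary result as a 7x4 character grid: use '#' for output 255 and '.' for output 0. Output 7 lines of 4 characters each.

Answer: ....
#.#.
.#.#
#.##
##.#
####
####

Derivation:
(0,0): OLD=63 → NEW=0, ERR=63
(0,1): OLD=1593/16 → NEW=0, ERR=1593/16
(0,2): OLD=28303/256 → NEW=0, ERR=28303/256
(0,3): OLD=439785/4096 → NEW=0, ERR=439785/4096
(1,0): OLD=36955/256 → NEW=255, ERR=-28325/256
(1,1): OLD=232189/2048 → NEW=0, ERR=232189/2048
(1,2): OLD=14057793/65536 → NEW=255, ERR=-2653887/65536
(1,3): OLD=117174423/1048576 → NEW=0, ERR=117174423/1048576
(2,0): OLD=3430191/32768 → NEW=0, ERR=3430191/32768
(2,1): OLD=190546293/1048576 → NEW=255, ERR=-76840587/1048576
(2,2): OLD=212490057/2097152 → NEW=0, ERR=212490057/2097152
(2,3): OLD=6567227653/33554432 → NEW=255, ERR=-1989152507/33554432
(3,0): OLD=2767782335/16777216 → NEW=255, ERR=-1510407745/16777216
(3,1): OLD=30401236385/268435456 → NEW=0, ERR=30401236385/268435456
(3,2): OLD=908456665951/4294967296 → NEW=255, ERR=-186759994529/4294967296
(3,3): OLD=8918637825049/68719476736 → NEW=255, ERR=-8604828742631/68719476736
(4,0): OLD=769235006611/4294967296 → NEW=255, ERR=-325981653869/4294967296
(4,1): OLD=5614595698105/34359738368 → NEW=255, ERR=-3147137585735/34359738368
(4,2): OLD=127476667290393/1099511627776 → NEW=0, ERR=127476667290393/1099511627776
(4,3): OLD=3217180184751231/17592186044416 → NEW=255, ERR=-1268827256574849/17592186044416
(5,0): OLD=92968042004515/549755813888 → NEW=255, ERR=-47219690536925/549755813888
(5,1): OLD=2969457574928853/17592186044416 → NEW=255, ERR=-1516549866397227/17592186044416
(5,2): OLD=1700003535028449/8796093022208 → NEW=255, ERR=-543000185634591/8796093022208
(5,3): OLD=50017982671232089/281474976710656 → NEW=255, ERR=-21758136389985191/281474976710656
(6,0): OLD=57700994139143007/281474976710656 → NEW=255, ERR=-14075124922074273/281474976710656
(6,1): OLD=820738344445758601/4503599627370496 → NEW=255, ERR=-327679560533717879/4503599627370496
(6,2): OLD=12753818609928570735/72057594037927936 → NEW=255, ERR=-5620867869743052945/72057594037927936
(6,3): OLD=193527198871473819913/1152921504606846976 → NEW=255, ERR=-100467784803272158967/1152921504606846976
Row 0: ....
Row 1: #.#.
Row 2: .#.#
Row 3: #.##
Row 4: ##.#
Row 5: ####
Row 6: ####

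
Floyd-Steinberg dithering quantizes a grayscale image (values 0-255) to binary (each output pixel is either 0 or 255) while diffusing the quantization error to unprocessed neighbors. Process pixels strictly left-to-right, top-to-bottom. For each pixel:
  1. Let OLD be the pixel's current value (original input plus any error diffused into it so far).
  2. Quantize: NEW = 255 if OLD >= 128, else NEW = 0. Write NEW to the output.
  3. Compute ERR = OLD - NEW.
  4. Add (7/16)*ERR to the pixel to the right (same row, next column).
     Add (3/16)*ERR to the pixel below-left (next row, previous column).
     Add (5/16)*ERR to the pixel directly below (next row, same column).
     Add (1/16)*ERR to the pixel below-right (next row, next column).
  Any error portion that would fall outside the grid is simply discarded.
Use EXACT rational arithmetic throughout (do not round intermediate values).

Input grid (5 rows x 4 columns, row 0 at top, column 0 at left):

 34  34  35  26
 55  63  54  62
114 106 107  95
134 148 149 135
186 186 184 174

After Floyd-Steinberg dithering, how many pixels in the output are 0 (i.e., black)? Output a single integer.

Answer: 12

Derivation:
(0,0): OLD=34 → NEW=0, ERR=34
(0,1): OLD=391/8 → NEW=0, ERR=391/8
(0,2): OLD=7217/128 → NEW=0, ERR=7217/128
(0,3): OLD=103767/2048 → NEW=0, ERR=103767/2048
(1,0): OLD=9573/128 → NEW=0, ERR=9573/128
(1,1): OLD=126659/1024 → NEW=0, ERR=126659/1024
(1,2): OLD=4531455/32768 → NEW=255, ERR=-3824385/32768
(1,3): OLD=15884073/524288 → NEW=0, ERR=15884073/524288
(2,0): OLD=2630673/16384 → NEW=255, ERR=-1547247/16384
(2,1): OLD=45156043/524288 → NEW=0, ERR=45156043/524288
(2,2): OLD=127528023/1048576 → NEW=0, ERR=127528023/1048576
(2,3): OLD=2522992091/16777216 → NEW=255, ERR=-1755197989/16777216
(3,0): OLD=1011982081/8388608 → NEW=0, ERR=1011982081/8388608
(3,1): OLD=32829063839/134217728 → NEW=255, ERR=-1396456801/134217728
(3,2): OLD=361252995937/2147483648 → NEW=255, ERR=-186355334303/2147483648
(3,3): OLD=2471928017703/34359738368 → NEW=0, ERR=2471928017703/34359738368
(4,0): OLD=476201154605/2147483648 → NEW=255, ERR=-71407175635/2147483648
(4,1): OLD=2739672986375/17179869184 → NEW=255, ERR=-1641193655545/17179869184
(4,2): OLD=70328222945575/549755813888 → NEW=0, ERR=70328222945575/549755813888
(4,3): OLD=2172865022317889/8796093022208 → NEW=255, ERR=-70138698345151/8796093022208
Output grid:
  Row 0: ....  (4 black, running=4)
  Row 1: ..#.  (3 black, running=7)
  Row 2: #..#  (2 black, running=9)
  Row 3: .##.  (2 black, running=11)
  Row 4: ##.#  (1 black, running=12)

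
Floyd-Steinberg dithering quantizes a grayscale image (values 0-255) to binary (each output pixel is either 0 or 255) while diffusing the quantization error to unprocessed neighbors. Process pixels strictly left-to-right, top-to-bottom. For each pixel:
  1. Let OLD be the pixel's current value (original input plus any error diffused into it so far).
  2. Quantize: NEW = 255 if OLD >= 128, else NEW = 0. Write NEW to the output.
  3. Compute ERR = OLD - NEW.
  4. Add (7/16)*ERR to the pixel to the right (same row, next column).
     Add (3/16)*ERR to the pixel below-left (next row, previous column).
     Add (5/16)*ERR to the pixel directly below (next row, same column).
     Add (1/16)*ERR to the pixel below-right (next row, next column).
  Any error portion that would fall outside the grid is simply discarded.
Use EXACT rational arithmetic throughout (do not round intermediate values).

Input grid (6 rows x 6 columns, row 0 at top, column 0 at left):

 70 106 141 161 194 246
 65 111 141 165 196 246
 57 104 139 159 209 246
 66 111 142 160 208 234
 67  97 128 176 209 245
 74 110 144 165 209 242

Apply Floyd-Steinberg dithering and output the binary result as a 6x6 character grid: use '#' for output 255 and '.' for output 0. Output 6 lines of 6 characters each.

(0,0): OLD=70 → NEW=0, ERR=70
(0,1): OLD=1093/8 → NEW=255, ERR=-947/8
(0,2): OLD=11419/128 → NEW=0, ERR=11419/128
(0,3): OLD=409661/2048 → NEW=255, ERR=-112579/2048
(0,4): OLD=5568939/32768 → NEW=255, ERR=-2786901/32768
(0,5): OLD=109466541/524288 → NEW=255, ERR=-24226899/524288
(1,0): OLD=8279/128 → NEW=0, ERR=8279/128
(1,1): OLD=126369/1024 → NEW=0, ERR=126369/1024
(1,2): OLD=6722805/32768 → NEW=255, ERR=-1633035/32768
(1,3): OLD=15158129/131072 → NEW=0, ERR=15158129/131072
(1,4): OLD=1744141779/8388608 → NEW=255, ERR=-394953261/8388608
(1,5): OLD=27601289685/134217728 → NEW=255, ERR=-6624230955/134217728
(2,0): OLD=1644155/16384 → NEW=0, ERR=1644155/16384
(2,1): OLD=94983481/524288 → NEW=255, ERR=-38709959/524288
(2,2): OLD=1011002475/8388608 → NEW=0, ERR=1011002475/8388608
(2,3): OLD=15832660307/67108864 → NEW=255, ERR=-1280100013/67108864
(2,4): OLD=394955652601/2147483648 → NEW=255, ERR=-152652677639/2147483648
(2,5): OLD=6752880383839/34359738368 → NEW=255, ERR=-2008852900001/34359738368
(3,0): OLD=700583051/8388608 → NEW=0, ERR=700583051/8388608
(3,1): OLD=10290133615/67108864 → NEW=255, ERR=-6822626705/67108864
(3,2): OLD=68178938141/536870912 → NEW=0, ERR=68178938141/536870912
(3,3): OLD=7002611005431/34359738368 → NEW=255, ERR=-1759122278409/34359738368
(3,4): OLD=41570584611031/274877906944 → NEW=255, ERR=-28523281659689/274877906944
(3,5): OLD=729586253242681/4398046511104 → NEW=255, ERR=-391915607088839/4398046511104
(4,0): OLD=79496144133/1073741824 → NEW=0, ERR=79496144133/1073741824
(4,1): OLD=2175858442753/17179869184 → NEW=0, ERR=2175858442753/17179869184
(4,2): OLD=113877470873139/549755813888 → NEW=255, ERR=-26310261668301/549755813888
(4,3): OLD=1121886300656031/8796093022208 → NEW=0, ERR=1121886300656031/8796093022208
(4,4): OLD=29901785159499791/140737488355328 → NEW=255, ERR=-5986274371108849/140737488355328
(4,5): OLD=432476616411148809/2251799813685248 → NEW=255, ERR=-141732336078589431/2251799813685248
(5,0): OLD=33228231972755/274877906944 → NEW=0, ERR=33228231972755/274877906944
(5,1): OLD=1742674071693123/8796093022208 → NEW=255, ERR=-500329648969917/8796093022208
(5,2): OLD=9569384135785681/70368744177664 → NEW=255, ERR=-8374645629518639/70368744177664
(5,3): OLD=319358584396875851/2251799813685248 → NEW=255, ERR=-254850368092862389/2251799813685248
(5,4): OLD=641146241919612539/4503599627370496 → NEW=255, ERR=-507271663059863941/4503599627370496
(5,5): OLD=12278151975098135447/72057594037927936 → NEW=255, ERR=-6096534504573488233/72057594037927936
Row 0: .#.###
Row 1: ..#.##
Row 2: .#.###
Row 3: .#.###
Row 4: ..#.##
Row 5: .#####

Answer: .#.###
..#.##
.#.###
.#.###
..#.##
.#####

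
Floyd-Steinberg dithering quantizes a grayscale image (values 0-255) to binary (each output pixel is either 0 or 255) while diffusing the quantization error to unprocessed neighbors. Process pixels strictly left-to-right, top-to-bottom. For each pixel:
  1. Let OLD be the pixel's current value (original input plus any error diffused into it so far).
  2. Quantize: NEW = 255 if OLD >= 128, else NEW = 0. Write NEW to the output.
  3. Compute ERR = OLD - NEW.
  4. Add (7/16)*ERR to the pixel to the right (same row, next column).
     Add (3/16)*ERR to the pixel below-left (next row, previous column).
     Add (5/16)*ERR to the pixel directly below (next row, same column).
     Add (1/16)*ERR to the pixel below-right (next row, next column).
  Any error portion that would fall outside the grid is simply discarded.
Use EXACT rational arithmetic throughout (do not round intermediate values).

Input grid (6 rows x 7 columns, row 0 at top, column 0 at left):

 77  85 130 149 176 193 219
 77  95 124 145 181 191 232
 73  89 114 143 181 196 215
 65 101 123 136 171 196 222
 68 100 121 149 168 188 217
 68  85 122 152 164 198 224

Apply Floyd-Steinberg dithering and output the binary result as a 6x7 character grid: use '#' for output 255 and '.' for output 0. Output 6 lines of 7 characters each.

Answer: ..#.###
.#.##.#
.#.#.##
..#.###
.#.##.#
..#.###

Derivation:
(0,0): OLD=77 → NEW=0, ERR=77
(0,1): OLD=1899/16 → NEW=0, ERR=1899/16
(0,2): OLD=46573/256 → NEW=255, ERR=-18707/256
(0,3): OLD=479355/4096 → NEW=0, ERR=479355/4096
(0,4): OLD=14889821/65536 → NEW=255, ERR=-1821859/65536
(0,5): OLD=189622155/1048576 → NEW=255, ERR=-77764725/1048576
(0,6): OLD=3129857229/16777216 → NEW=255, ERR=-1148332851/16777216
(1,0): OLD=31569/256 → NEW=0, ERR=31569/256
(1,1): OLD=362807/2048 → NEW=255, ERR=-159433/2048
(1,2): OLD=6322051/65536 → NEW=0, ERR=6322051/65536
(1,3): OLD=56097927/262144 → NEW=255, ERR=-10748793/262144
(1,4): OLD=2479381877/16777216 → NEW=255, ERR=-1798808203/16777216
(1,5): OLD=14273471109/134217728 → NEW=0, ERR=14273471109/134217728
(1,6): OLD=542243305259/2147483648 → NEW=255, ERR=-5365024981/2147483648
(2,0): OLD=3176525/32768 → NEW=0, ERR=3176525/32768
(2,1): OLD=139333151/1048576 → NEW=255, ERR=-128053729/1048576
(2,2): OLD=1311375389/16777216 → NEW=0, ERR=1311375389/16777216
(2,3): OLD=20174152309/134217728 → NEW=255, ERR=-14051368331/134217728
(2,4): OLD=127849832581/1073741824 → NEW=0, ERR=127849832581/1073741824
(2,5): OLD=9419941540055/34359738368 → NEW=255, ERR=658208256215/34359738368
(2,6): OLD=126029764384849/549755813888 → NEW=255, ERR=-14157968156591/549755813888
(3,0): OLD=1214601853/16777216 → NEW=0, ERR=1214601853/16777216
(3,1): OLD=15465201337/134217728 → NEW=0, ERR=15465201337/134217728
(3,2): OLD=183153465659/1073741824 → NEW=255, ERR=-90650699461/1073741824
(3,3): OLD=401832525549/4294967296 → NEW=0, ERR=401832525549/4294967296
(3,4): OLD=135344313294461/549755813888 → NEW=255, ERR=-4843419246979/549755813888
(3,5): OLD=882886083966407/4398046511104 → NEW=255, ERR=-238615776365113/4398046511104
(3,6): OLD=13469482703417497/70368744177664 → NEW=255, ERR=-4474547061886823/70368744177664
(4,0): OLD=241008566195/2147483648 → NEW=0, ERR=241008566195/2147483648
(4,1): OLD=5971814747543/34359738368 → NEW=255, ERR=-2789918536297/34359738368
(4,2): OLD=46089983968057/549755813888 → NEW=0, ERR=46089983968057/549755813888
(4,3): OLD=914738574285891/4398046511104 → NEW=255, ERR=-206763286045629/4398046511104
(4,4): OLD=4938249213357913/35184372088832 → NEW=255, ERR=-4033765669294247/35184372088832
(4,5): OLD=122063602157811033/1125899906842624 → NEW=0, ERR=122063602157811033/1125899906842624
(4,6): OLD=4344520287961852991/18014398509481984 → NEW=255, ERR=-249151331956052929/18014398509481984
(5,0): OLD=48294325031093/549755813888 → NEW=0, ERR=48294325031093/549755813888
(5,1): OLD=531251422025831/4398046511104 → NEW=0, ERR=531251422025831/4398046511104
(5,2): OLD=6584973335897601/35184372088832 → NEW=255, ERR=-2387041546754559/35184372088832
(5,3): OLD=25718516308502629/281474976710656 → NEW=0, ERR=25718516308502629/281474976710656
(5,4): OLD=3342336710351791543/18014398509481984 → NEW=255, ERR=-1251334909566114377/18014398509481984
(5,5): OLD=27631308132577097031/144115188075855872 → NEW=255, ERR=-9118064826766150329/144115188075855872
(5,6): OLD=458340468074462088009/2305843009213693952 → NEW=255, ERR=-129649499275029869751/2305843009213693952
Row 0: ..#.###
Row 1: .#.##.#
Row 2: .#.#.##
Row 3: ..#.###
Row 4: .#.##.#
Row 5: ..#.###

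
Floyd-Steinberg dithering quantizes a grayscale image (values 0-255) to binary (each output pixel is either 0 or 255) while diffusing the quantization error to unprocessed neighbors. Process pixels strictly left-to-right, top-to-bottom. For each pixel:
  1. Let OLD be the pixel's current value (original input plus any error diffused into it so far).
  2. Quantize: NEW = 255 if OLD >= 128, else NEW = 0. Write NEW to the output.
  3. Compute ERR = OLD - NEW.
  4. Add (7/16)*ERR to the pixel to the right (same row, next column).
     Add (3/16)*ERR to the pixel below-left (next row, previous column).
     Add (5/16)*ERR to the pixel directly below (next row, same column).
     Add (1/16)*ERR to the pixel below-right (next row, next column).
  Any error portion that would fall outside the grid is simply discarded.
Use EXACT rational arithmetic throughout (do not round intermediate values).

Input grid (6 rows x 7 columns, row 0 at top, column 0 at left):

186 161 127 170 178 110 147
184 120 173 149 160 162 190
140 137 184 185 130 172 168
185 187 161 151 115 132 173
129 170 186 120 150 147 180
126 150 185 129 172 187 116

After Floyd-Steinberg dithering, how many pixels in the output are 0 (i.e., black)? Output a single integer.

Answer: 16

Derivation:
(0,0): OLD=186 → NEW=255, ERR=-69
(0,1): OLD=2093/16 → NEW=255, ERR=-1987/16
(0,2): OLD=18603/256 → NEW=0, ERR=18603/256
(0,3): OLD=826541/4096 → NEW=255, ERR=-217939/4096
(0,4): OLD=10139835/65536 → NEW=255, ERR=-6571845/65536
(0,5): OLD=69340445/1048576 → NEW=0, ERR=69340445/1048576
(0,6): OLD=2951633867/16777216 → NEW=255, ERR=-1326556213/16777216
(1,0): OLD=35623/256 → NEW=255, ERR=-29657/256
(1,1): OLD=81553/2048 → NEW=0, ERR=81553/2048
(1,2): OLD=12805221/65536 → NEW=255, ERR=-3906459/65536
(1,3): OLD=24126081/262144 → NEW=0, ERR=24126081/262144
(1,4): OLD=2986366179/16777216 → NEW=255, ERR=-1291823901/16777216
(1,5): OLD=17164475603/134217728 → NEW=0, ERR=17164475603/134217728
(1,6): OLD=483986550781/2147483648 → NEW=255, ERR=-63621779459/2147483648
(2,0): OLD=3645899/32768 → NEW=0, ERR=3645899/32768
(2,1): OLD=188434409/1048576 → NEW=255, ERR=-78952471/1048576
(2,2): OLD=2553091835/16777216 → NEW=255, ERR=-1725098245/16777216
(2,3): OLD=20214846179/134217728 → NEW=255, ERR=-14010674461/134217728
(2,4): OLD=96635588627/1073741824 → NEW=0, ERR=96635588627/1073741824
(2,5): OLD=8279712490609/34359738368 → NEW=255, ERR=-482020793231/34359738368
(2,6): OLD=88289194578215/549755813888 → NEW=255, ERR=-51898537963225/549755813888
(3,0): OLD=3450271387/16777216 → NEW=255, ERR=-827918693/16777216
(3,1): OLD=17388603647/134217728 → NEW=255, ERR=-16836916993/134217728
(3,2): OLD=53372289453/1073741824 → NEW=0, ERR=53372289453/1073741824
(3,3): OLD=646709943179/4294967296 → NEW=255, ERR=-448506717301/4294967296
(3,4): OLD=48534441566875/549755813888 → NEW=0, ERR=48534441566875/549755813888
(3,5): OLD=678022756964225/4398046511104 → NEW=255, ERR=-443479103367295/4398046511104
(3,6): OLD=6931798839102239/70368744177664 → NEW=0, ERR=6931798839102239/70368744177664
(4,0): OLD=193397891893/2147483648 → NEW=0, ERR=193397891893/2147483648
(4,1): OLD=6062247550385/34359738368 → NEW=255, ERR=-2699485733455/34359738368
(4,2): OLD=76823335596031/549755813888 → NEW=255, ERR=-63364396945409/549755813888
(4,3): OLD=248933010937509/4398046511104 → NEW=0, ERR=248933010937509/4398046511104
(4,4): OLD=6224756088634527/35184372088832 → NEW=255, ERR=-2747258794017633/35184372088832
(4,5): OLD=118575139958101983/1125899906842624 → NEW=0, ERR=118575139958101983/1125899906842624
(4,6): OLD=4513630968079622601/18014398509481984 → NEW=255, ERR=-80040651838283319/18014398509481984
(5,0): OLD=76642606700963/549755813888 → NEW=255, ERR=-63545125840477/549755813888
(5,1): OLD=259027941629921/4398046511104 → NEW=0, ERR=259027941629921/4398046511104
(5,2): OLD=6349051122695607/35184372088832 → NEW=255, ERR=-2622963759956553/35184372088832
(5,3): OLD=25960010161297331/281474976710656 → NEW=0, ERR=25960010161297331/281474976710656
(5,4): OLD=3805247691778713489/18014398509481984 → NEW=255, ERR=-788423928139192431/18014398509481984
(5,5): OLD=28109702790996014849/144115188075855872 → NEW=255, ERR=-8639670168347232511/144115188075855872
(5,6): OLD=218976089731463591919/2305843009213693952 → NEW=0, ERR=218976089731463591919/2305843009213693952
Output grid:
  Row 0: ##.##.#  (2 black, running=2)
  Row 1: #.#.#.#  (3 black, running=5)
  Row 2: .###.##  (2 black, running=7)
  Row 3: ##.#.#.  (3 black, running=10)
  Row 4: .##.#.#  (3 black, running=13)
  Row 5: #.#.##.  (3 black, running=16)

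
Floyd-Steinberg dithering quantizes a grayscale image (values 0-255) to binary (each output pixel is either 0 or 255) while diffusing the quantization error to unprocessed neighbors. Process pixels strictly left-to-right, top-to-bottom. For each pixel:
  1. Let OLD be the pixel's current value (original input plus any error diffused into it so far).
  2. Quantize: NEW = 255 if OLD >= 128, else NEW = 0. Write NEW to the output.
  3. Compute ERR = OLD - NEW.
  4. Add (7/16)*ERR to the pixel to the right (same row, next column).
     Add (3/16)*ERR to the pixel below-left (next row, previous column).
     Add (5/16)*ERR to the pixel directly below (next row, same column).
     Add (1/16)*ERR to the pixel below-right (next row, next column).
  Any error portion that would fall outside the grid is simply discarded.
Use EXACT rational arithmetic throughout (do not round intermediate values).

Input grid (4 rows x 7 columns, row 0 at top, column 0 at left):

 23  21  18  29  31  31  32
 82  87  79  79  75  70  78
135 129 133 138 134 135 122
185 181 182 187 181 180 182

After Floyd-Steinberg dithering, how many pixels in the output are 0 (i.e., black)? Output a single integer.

(0,0): OLD=23 → NEW=0, ERR=23
(0,1): OLD=497/16 → NEW=0, ERR=497/16
(0,2): OLD=8087/256 → NEW=0, ERR=8087/256
(0,3): OLD=175393/4096 → NEW=0, ERR=175393/4096
(0,4): OLD=3259367/65536 → NEW=0, ERR=3259367/65536
(0,5): OLD=55321425/1048576 → NEW=0, ERR=55321425/1048576
(0,6): OLD=924120887/16777216 → NEW=0, ERR=924120887/16777216
(1,0): OLD=24323/256 → NEW=0, ERR=24323/256
(1,1): OLD=298261/2048 → NEW=255, ERR=-223979/2048
(1,2): OLD=3342009/65536 → NEW=0, ERR=3342009/65536
(1,3): OLD=33027845/262144 → NEW=0, ERR=33027845/262144
(1,4): OLD=2654685103/16777216 → NEW=255, ERR=-1623504977/16777216
(1,5): OLD=7729210847/134217728 → NEW=0, ERR=7729210847/134217728
(1,6): OLD=265654178353/2147483648 → NEW=0, ERR=265654178353/2147483648
(2,0): OLD=4724663/32768 → NEW=255, ERR=-3631177/32768
(2,1): OLD=64845901/1048576 → NEW=0, ERR=64845901/1048576
(2,2): OLD=3234308647/16777216 → NEW=255, ERR=-1043881433/16777216
(2,3): OLD=18145436335/134217728 → NEW=255, ERR=-16080084305/134217728
(2,4): OLD=75179954399/1073741824 → NEW=0, ERR=75179954399/1073741824
(2,5): OLD=6898574807029/34359738368 → NEW=255, ERR=-1863158476811/34359738368
(2,6): OLD=77259112201731/549755813888 → NEW=255, ERR=-62928620339709/549755813888
(3,0): OLD=2717334343/16777216 → NEW=255, ERR=-1560855737/16777216
(3,1): OLD=18928846267/134217728 → NEW=255, ERR=-15296674373/134217728
(3,2): OLD=101035034209/1073741824 → NEW=0, ERR=101035034209/1073741824
(3,3): OLD=858852214039/4294967296 → NEW=255, ERR=-236364446441/4294967296
(3,4): OLD=88592209004359/549755813888 → NEW=255, ERR=-51595523537081/549755813888
(3,5): OLD=461390838363077/4398046511104 → NEW=0, ERR=461390838363077/4398046511104
(3,6): OLD=13281218210256219/70368744177664 → NEW=255, ERR=-4662811555048101/70368744177664
Output grid:
  Row 0: .......  (7 black, running=7)
  Row 1: .#..#..  (5 black, running=12)
  Row 2: #.##.##  (2 black, running=14)
  Row 3: ##.##.#  (2 black, running=16)

Answer: 16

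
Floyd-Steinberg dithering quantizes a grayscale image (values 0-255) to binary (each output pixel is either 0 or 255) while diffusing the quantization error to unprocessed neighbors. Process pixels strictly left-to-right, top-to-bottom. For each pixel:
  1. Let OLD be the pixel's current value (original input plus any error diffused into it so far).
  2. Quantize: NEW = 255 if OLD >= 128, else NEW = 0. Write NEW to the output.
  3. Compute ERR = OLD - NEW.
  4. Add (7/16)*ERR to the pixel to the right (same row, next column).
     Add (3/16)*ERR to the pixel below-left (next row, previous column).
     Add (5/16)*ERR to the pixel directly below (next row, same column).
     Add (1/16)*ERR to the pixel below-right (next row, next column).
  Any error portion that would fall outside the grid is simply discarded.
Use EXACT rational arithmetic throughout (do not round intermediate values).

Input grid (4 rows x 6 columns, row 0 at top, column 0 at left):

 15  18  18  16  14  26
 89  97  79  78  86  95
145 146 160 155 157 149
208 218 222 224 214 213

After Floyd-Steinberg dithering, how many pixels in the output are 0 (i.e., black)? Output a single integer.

Answer: 12

Derivation:
(0,0): OLD=15 → NEW=0, ERR=15
(0,1): OLD=393/16 → NEW=0, ERR=393/16
(0,2): OLD=7359/256 → NEW=0, ERR=7359/256
(0,3): OLD=117049/4096 → NEW=0, ERR=117049/4096
(0,4): OLD=1736847/65536 → NEW=0, ERR=1736847/65536
(0,5): OLD=39420905/1048576 → NEW=0, ERR=39420905/1048576
(1,0): OLD=25163/256 → NEW=0, ERR=25163/256
(1,1): OLD=315405/2048 → NEW=255, ERR=-206835/2048
(1,2): OLD=3322129/65536 → NEW=0, ERR=3322129/65536
(1,3): OLD=30375549/262144 → NEW=0, ERR=30375549/262144
(1,4): OLD=2580530967/16777216 → NEW=255, ERR=-1697659113/16777216
(1,5): OLD=17216059761/268435456 → NEW=0, ERR=17216059761/268435456
(2,0): OLD=5137375/32768 → NEW=255, ERR=-3218465/32768
(2,1): OLD=91348101/1048576 → NEW=0, ERR=91348101/1048576
(2,2): OLD=3848168655/16777216 → NEW=255, ERR=-430021425/16777216
(2,3): OLD=22037504535/134217728 → NEW=255, ERR=-12188016105/134217728
(2,4): OLD=450617652421/4294967296 → NEW=0, ERR=450617652421/4294967296
(2,5): OLD=14336209648563/68719476736 → NEW=255, ERR=-3187256919117/68719476736
(3,0): OLD=3248750831/16777216 → NEW=255, ERR=-1029439249/16777216
(3,1): OLD=27841392195/134217728 → NEW=255, ERR=-6384128445/134217728
(3,2): OLD=194990061177/1073741824 → NEW=255, ERR=-78814103943/1073741824
(3,3): OLD=12478052774123/68719476736 → NEW=255, ERR=-5045413793557/68719476736
(3,4): OLD=110112484489867/549755813888 → NEW=255, ERR=-30075248051573/549755813888
(3,5): OLD=1593229860114501/8796093022208 → NEW=255, ERR=-649773860548539/8796093022208
Output grid:
  Row 0: ......  (6 black, running=6)
  Row 1: .#..#.  (4 black, running=10)
  Row 2: #.##.#  (2 black, running=12)
  Row 3: ######  (0 black, running=12)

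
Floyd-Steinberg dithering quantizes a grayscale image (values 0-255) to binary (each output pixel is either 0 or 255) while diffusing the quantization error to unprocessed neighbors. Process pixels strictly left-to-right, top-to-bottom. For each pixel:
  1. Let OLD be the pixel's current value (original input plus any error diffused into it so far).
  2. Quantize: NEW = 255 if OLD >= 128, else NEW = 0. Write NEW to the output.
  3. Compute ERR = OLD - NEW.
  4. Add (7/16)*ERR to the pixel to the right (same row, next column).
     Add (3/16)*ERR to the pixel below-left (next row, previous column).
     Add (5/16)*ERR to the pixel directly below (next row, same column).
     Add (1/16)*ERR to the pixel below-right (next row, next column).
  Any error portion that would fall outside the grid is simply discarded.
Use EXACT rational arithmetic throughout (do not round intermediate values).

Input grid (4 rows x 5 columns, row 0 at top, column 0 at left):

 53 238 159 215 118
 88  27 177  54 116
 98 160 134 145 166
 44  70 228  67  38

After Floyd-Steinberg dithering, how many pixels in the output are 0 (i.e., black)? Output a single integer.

Answer: 11

Derivation:
(0,0): OLD=53 → NEW=0, ERR=53
(0,1): OLD=4179/16 → NEW=255, ERR=99/16
(0,2): OLD=41397/256 → NEW=255, ERR=-23883/256
(0,3): OLD=713459/4096 → NEW=255, ERR=-331021/4096
(0,4): OLD=5416101/65536 → NEW=0, ERR=5416101/65536
(1,0): OLD=27065/256 → NEW=0, ERR=27065/256
(1,1): OLD=124943/2048 → NEW=0, ERR=124943/2048
(1,2): OLD=10470715/65536 → NEW=255, ERR=-6240965/65536
(1,3): OLD=-852769/262144 → NEW=0, ERR=-852769/262144
(1,4): OLD=567706557/4194304 → NEW=255, ERR=-501840963/4194304
(2,0): OLD=4668693/32768 → NEW=255, ERR=-3687147/32768
(2,1): OLD=124348727/1048576 → NEW=0, ERR=124348727/1048576
(2,2): OLD=2673048421/16777216 → NEW=255, ERR=-1605141659/16777216
(2,3): OLD=19794484831/268435456 → NEW=0, ERR=19794484831/268435456
(2,4): OLD=690063621337/4294967296 → NEW=255, ERR=-405153039143/4294967296
(3,0): OLD=521300165/16777216 → NEW=0, ERR=521300165/16777216
(3,1): OLD=12842118497/134217728 → NEW=0, ERR=12842118497/134217728
(3,2): OLD=1121847598331/4294967296 → NEW=255, ERR=26630937851/4294967296
(3,3): OLD=593475613827/8589934592 → NEW=0, ERR=593475613827/8589934592
(3,4): OLD=5958902651887/137438953472 → NEW=0, ERR=5958902651887/137438953472
Output grid:
  Row 0: .###.  (2 black, running=2)
  Row 1: ..#.#  (3 black, running=5)
  Row 2: #.#.#  (2 black, running=7)
  Row 3: ..#..  (4 black, running=11)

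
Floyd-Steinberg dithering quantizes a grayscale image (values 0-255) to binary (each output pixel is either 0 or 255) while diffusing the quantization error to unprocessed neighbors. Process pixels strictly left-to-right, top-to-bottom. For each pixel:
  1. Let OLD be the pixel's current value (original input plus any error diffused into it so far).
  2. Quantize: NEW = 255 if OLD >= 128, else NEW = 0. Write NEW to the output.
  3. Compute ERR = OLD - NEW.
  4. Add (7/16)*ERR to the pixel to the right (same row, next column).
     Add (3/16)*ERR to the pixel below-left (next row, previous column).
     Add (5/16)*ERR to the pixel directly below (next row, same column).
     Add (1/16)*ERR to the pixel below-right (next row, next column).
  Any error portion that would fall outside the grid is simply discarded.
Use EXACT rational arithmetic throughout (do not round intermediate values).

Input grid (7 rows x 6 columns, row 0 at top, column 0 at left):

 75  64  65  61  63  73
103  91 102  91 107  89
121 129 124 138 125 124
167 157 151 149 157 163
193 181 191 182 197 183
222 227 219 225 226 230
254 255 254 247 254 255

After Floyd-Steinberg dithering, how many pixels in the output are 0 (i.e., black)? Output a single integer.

(0,0): OLD=75 → NEW=0, ERR=75
(0,1): OLD=1549/16 → NEW=0, ERR=1549/16
(0,2): OLD=27483/256 → NEW=0, ERR=27483/256
(0,3): OLD=442237/4096 → NEW=0, ERR=442237/4096
(0,4): OLD=7224427/65536 → NEW=0, ERR=7224427/65536
(0,5): OLD=127117037/1048576 → NEW=0, ERR=127117037/1048576
(1,0): OLD=37015/256 → NEW=255, ERR=-28265/256
(1,1): OLD=200225/2048 → NEW=0, ERR=200225/2048
(1,2): OLD=13409717/65536 → NEW=255, ERR=-3301963/65536
(1,3): OLD=34098641/262144 → NEW=255, ERR=-32748079/262144
(1,4): OLD=1950733843/16777216 → NEW=0, ERR=1950733843/16777216
(1,5): OLD=49564708757/268435456 → NEW=255, ERR=-18886332523/268435456
(2,0): OLD=3435003/32768 → NEW=0, ERR=3435003/32768
(2,1): OLD=198250617/1048576 → NEW=255, ERR=-69136263/1048576
(2,2): OLD=1041802155/16777216 → NEW=0, ERR=1041802155/16777216
(2,3): OLD=19432110867/134217728 → NEW=255, ERR=-14793409773/134217728
(2,4): OLD=395628852153/4294967296 → NEW=0, ERR=395628852153/4294967296
(2,5): OLD=10279098342303/68719476736 → NEW=255, ERR=-7244368225377/68719476736
(3,0): OLD=3143986763/16777216 → NEW=255, ERR=-1134203317/16777216
(3,1): OLD=16779085167/134217728 → NEW=0, ERR=16779085167/134217728
(3,2): OLD=215083021117/1073741824 → NEW=255, ERR=-58721144003/1073741824
(3,3): OLD=7681652346039/68719476736 → NEW=0, ERR=7681652346039/68719476736
(3,4): OLD=114368934837719/549755813888 → NEW=255, ERR=-25818797703721/549755813888
(3,5): OLD=1013897342754361/8796093022208 → NEW=0, ERR=1013897342754361/8796093022208
(4,0): OLD=419433466885/2147483648 → NEW=255, ERR=-128174863355/2147483648
(4,1): OLD=6166710525889/34359738368 → NEW=255, ERR=-2595022757951/34359738368
(4,2): OLD=186521484856563/1099511627776 → NEW=255, ERR=-93853980226317/1099511627776
(4,3): OLD=2944288948501215/17592186044416 → NEW=255, ERR=-1541718492824865/17592186044416
(4,4): OLD=48577420386741967/281474976710656 → NEW=255, ERR=-23198698674475313/281474976710656
(4,5): OLD=810772191503866185/4503599627370496 → NEW=255, ERR=-337645713475610295/4503599627370496
(5,0): OLD=104006733340883/549755813888 → NEW=255, ERR=-36180999200557/549755813888
(5,1): OLD=2724501131285763/17592186044416 → NEW=255, ERR=-1761506310040317/17592186044416
(5,2): OLD=17925175090350289/140737488355328 → NEW=0, ERR=17925175090350289/140737488355328
(5,3): OLD=1047302173035913355/4503599627370496 → NEW=255, ERR=-101115731943563125/4503599627370496
(5,4): OLD=1539211645052343787/9007199254740992 → NEW=255, ERR=-757624164906609173/9007199254740992
(5,5): OLD=23724308610761273383/144115188075855872 → NEW=255, ERR=-13025064348581973977/144115188075855872
(6,0): OLD=60421165282296553/281474976710656 → NEW=255, ERR=-11354953778920727/281474976710656
(6,1): OLD=1017039102675222581/4503599627370496 → NEW=255, ERR=-131378802304253899/4503599627370496
(6,2): OLD=4874178118189738541/18014398509481984 → NEW=255, ERR=280506498271832621/18014398509481984
(6,3): OLD=68882811180629548569/288230376151711744 → NEW=255, ERR=-4615934738056946151/288230376151711744
(6,4): OLD=933215046193220553017/4611686018427387904 → NEW=255, ERR=-242764888505763362503/4611686018427387904
(6,5): OLD=14644410867438099377903/73786976294838206464 → NEW=255, ERR=-4171268087745643270417/73786976294838206464
Output grid:
  Row 0: ......  (6 black, running=6)
  Row 1: #.##.#  (2 black, running=8)
  Row 2: .#.#.#  (3 black, running=11)
  Row 3: #.#.#.  (3 black, running=14)
  Row 4: ######  (0 black, running=14)
  Row 5: ##.###  (1 black, running=15)
  Row 6: ######  (0 black, running=15)

Answer: 15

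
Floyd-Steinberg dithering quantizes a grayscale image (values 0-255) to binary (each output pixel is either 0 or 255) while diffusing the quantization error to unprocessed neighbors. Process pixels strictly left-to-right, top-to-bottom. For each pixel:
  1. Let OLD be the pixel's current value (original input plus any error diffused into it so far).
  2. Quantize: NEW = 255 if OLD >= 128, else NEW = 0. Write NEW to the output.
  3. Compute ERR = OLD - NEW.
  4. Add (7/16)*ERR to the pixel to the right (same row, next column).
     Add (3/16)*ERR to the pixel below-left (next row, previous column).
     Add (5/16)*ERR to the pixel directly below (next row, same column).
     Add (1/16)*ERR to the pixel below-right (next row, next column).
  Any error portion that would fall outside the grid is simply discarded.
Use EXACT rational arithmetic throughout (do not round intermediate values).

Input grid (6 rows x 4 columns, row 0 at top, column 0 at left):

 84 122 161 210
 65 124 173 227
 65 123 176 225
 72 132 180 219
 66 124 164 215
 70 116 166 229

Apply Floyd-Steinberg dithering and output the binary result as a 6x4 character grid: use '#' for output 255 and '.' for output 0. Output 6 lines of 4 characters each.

Answer: .#.#
.###
..##
.#.#
.###
..##

Derivation:
(0,0): OLD=84 → NEW=0, ERR=84
(0,1): OLD=635/4 → NEW=255, ERR=-385/4
(0,2): OLD=7609/64 → NEW=0, ERR=7609/64
(0,3): OLD=268303/1024 → NEW=255, ERR=7183/1024
(1,0): OLD=4685/64 → NEW=0, ERR=4685/64
(1,1): OLD=78587/512 → NEW=255, ERR=-51973/512
(1,2): OLD=2638519/16384 → NEW=255, ERR=-1539401/16384
(1,3): OLD=51253425/262144 → NEW=255, ERR=-15593295/262144
(2,0): OLD=563961/8192 → NEW=0, ERR=563961/8192
(2,1): OLD=28404643/262144 → NEW=0, ERR=28404643/262144
(2,2): OLD=92560983/524288 → NEW=255, ERR=-41132457/524288
(2,3): OLD=1394315819/8388608 → NEW=255, ERR=-744779221/8388608
(3,0): OLD=477437577/4194304 → NEW=0, ERR=477437577/4194304
(3,1): OLD=13774373591/67108864 → NEW=255, ERR=-3338386729/67108864
(3,2): OLD=132976936041/1073741824 → NEW=0, ERR=132976936041/1073741824
(3,3): OLD=4132331930207/17179869184 → NEW=255, ERR=-248534711713/17179869184
(4,0): OLD=99046806357/1073741824 → NEW=0, ERR=99046806357/1073741824
(4,1): OLD=1538857656415/8589934592 → NEW=255, ERR=-651575664545/8589934592
(4,2): OLD=44995841180703/274877906944 → NEW=255, ERR=-25098025090017/274877906944
(4,3): OLD=784053142946697/4398046511104 → NEW=255, ERR=-337448717384823/4398046511104
(5,0): OLD=11627872003685/137438953472 → NEW=0, ERR=11627872003685/137438953472
(5,1): OLD=518773404169795/4398046511104 → NEW=0, ERR=518773404169795/4398046511104
(5,2): OLD=373713451971185/2199023255552 → NEW=255, ERR=-187037478194575/2199023255552
(5,3): OLD=11407105733596619/70368744177664 → NEW=255, ERR=-6536924031707701/70368744177664
Row 0: .#.#
Row 1: .###
Row 2: ..##
Row 3: .#.#
Row 4: .###
Row 5: ..##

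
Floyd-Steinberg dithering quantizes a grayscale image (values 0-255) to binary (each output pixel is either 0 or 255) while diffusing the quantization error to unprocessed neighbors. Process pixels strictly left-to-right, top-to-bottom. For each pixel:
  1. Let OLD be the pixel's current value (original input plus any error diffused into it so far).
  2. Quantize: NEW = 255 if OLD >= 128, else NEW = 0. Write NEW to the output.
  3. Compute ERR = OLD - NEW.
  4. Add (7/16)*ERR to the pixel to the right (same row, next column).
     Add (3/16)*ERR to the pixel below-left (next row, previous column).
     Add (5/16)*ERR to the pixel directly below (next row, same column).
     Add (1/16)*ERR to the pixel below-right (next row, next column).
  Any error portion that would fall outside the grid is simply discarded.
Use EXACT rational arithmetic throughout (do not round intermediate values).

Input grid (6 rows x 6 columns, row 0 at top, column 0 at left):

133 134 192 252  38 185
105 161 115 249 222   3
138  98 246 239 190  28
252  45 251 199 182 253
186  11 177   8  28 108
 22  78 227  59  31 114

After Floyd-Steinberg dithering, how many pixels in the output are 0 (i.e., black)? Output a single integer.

Answer: 16

Derivation:
(0,0): OLD=133 → NEW=255, ERR=-122
(0,1): OLD=645/8 → NEW=0, ERR=645/8
(0,2): OLD=29091/128 → NEW=255, ERR=-3549/128
(0,3): OLD=491253/2048 → NEW=255, ERR=-30987/2048
(0,4): OLD=1028275/32768 → NEW=0, ERR=1028275/32768
(0,5): OLD=104191205/524288 → NEW=255, ERR=-29502235/524288
(1,0): OLD=10495/128 → NEW=0, ERR=10495/128
(1,1): OLD=214265/1024 → NEW=255, ERR=-46855/1024
(1,2): OLD=2900589/32768 → NEW=0, ERR=2900589/32768
(1,3): OLD=37637289/131072 → NEW=255, ERR=4213929/131072
(1,4): OLD=1966083611/8388608 → NEW=255, ERR=-173011429/8388608
(1,5): OLD=-2905367219/134217728 → NEW=0, ERR=-2905367219/134217728
(2,0): OLD=2540227/16384 → NEW=255, ERR=-1637693/16384
(2,1): OLD=32344209/524288 → NEW=0, ERR=32344209/524288
(2,2): OLD=2548631539/8388608 → NEW=255, ERR=409536499/8388608
(2,3): OLD=18258383131/67108864 → NEW=255, ERR=1145622811/67108864
(2,4): OLD=405818659793/2147483648 → NEW=255, ERR=-141789670447/2147483648
(2,5): OLD=-307175322169/34359738368 → NEW=0, ERR=-307175322169/34359738368
(3,0): OLD=1948930963/8388608 → NEW=255, ERR=-190164077/8388608
(3,1): OLD=3843148311/67108864 → NEW=0, ERR=3843148311/67108864
(3,2): OLD=160184811573/536870912 → NEW=255, ERR=23282729013/536870912
(3,3): OLD=7352276329759/34359738368 → NEW=255, ERR=-1409456954081/34359738368
(3,4): OLD=39255609363007/274877906944 → NEW=255, ERR=-30838256907713/274877906944
(3,5): OLD=866401878251345/4398046511104 → NEW=255, ERR=-255099982080175/4398046511104
(4,0): OLD=203638861117/1073741824 → NEW=255, ERR=-70165304003/1073741824
(4,1): OLD=120628670105/17179869184 → NEW=0, ERR=120628670105/17179869184
(4,2): OLD=104185374796795/549755813888 → NEW=255, ERR=-36002357744645/549755813888
(4,3): OLD=-455592343298297/8796093022208 → NEW=0, ERR=-455592343298297/8796093022208
(4,4): OLD=-6074038707098761/140737488355328 → NEW=0, ERR=-6074038707098761/140737488355328
(4,5): OLD=144070924258738401/2251799813685248 → NEW=0, ERR=144070924258738401/2251799813685248
(5,0): OLD=795975642843/274877906944 → NEW=0, ERR=795975642843/274877906944
(5,1): OLD=572607793065355/8796093022208 → NEW=0, ERR=572607793065355/8796093022208
(5,2): OLD=15885230318872105/70368744177664 → NEW=255, ERR=-2058799446432215/70368744177664
(5,3): OLD=40146889589589459/2251799813685248 → NEW=0, ERR=40146889589589459/2251799813685248
(5,4): OLD=153447371379869939/4503599627370496 → NEW=0, ERR=153447371379869939/4503599627370496
(5,5): OLD=10535037323943097935/72057594037927936 → NEW=255, ERR=-7839649155728525745/72057594037927936
Output grid:
  Row 0: #.##.#  (2 black, running=2)
  Row 1: .#.##.  (3 black, running=5)
  Row 2: #.###.  (2 black, running=7)
  Row 3: #.####  (1 black, running=8)
  Row 4: #.#...  (4 black, running=12)
  Row 5: ..#..#  (4 black, running=16)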